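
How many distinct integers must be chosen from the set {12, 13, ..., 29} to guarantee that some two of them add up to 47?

A set avoiding the sum 47 can contain at most one of each pair {x, 47−x}, plus the 6 elements whose complement lies outside the range.
The integers 12, …, 23 (12 of them) are such a set: any two sum to at least 12+13 = 25 and at most 22+23 = 45 < 47.
Pigeonhole: any 13th integer completes one of the 6 pairs, so 13 choices force a sum of 47.

13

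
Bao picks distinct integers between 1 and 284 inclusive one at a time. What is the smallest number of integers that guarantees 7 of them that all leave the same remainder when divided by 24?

The 24 residue classes mod 24 are the pigeonholes.
With 144 integers one could put 6 in each residue class and have no class reach 7.
The 145th integer pushes some class to 7, so 24·6 + 1 = 145.

145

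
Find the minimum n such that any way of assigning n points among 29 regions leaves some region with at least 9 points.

233

With 232 points one could put exactly 8 in each of the 29 regions, and no region would reach 9.
One more point must land in a region that already has 8, giving it 9.
So 29 × 8 + 1 = 233 points are required.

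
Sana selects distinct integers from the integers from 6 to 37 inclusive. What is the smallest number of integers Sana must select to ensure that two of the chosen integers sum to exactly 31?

23

A set avoiding the sum 31 can contain at most one of each pair {x, 31−x}, plus the 12 elements whose complement lies outside the range.
The integers 16, …, 37 (22 of them) are such a set: any two sum to at least 16+17 = 33 > 31.
Any 23rd integer completes one of the 10 pairs, so 23 choices force a sum of 31.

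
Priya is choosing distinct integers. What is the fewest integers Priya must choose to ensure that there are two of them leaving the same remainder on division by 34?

Pigeonhole: the 34 residue classes mod 34 are the pigeonholes.
With 34 integers one could put 1 in each residue class and have no class reach 2.
The 35th integer pushes some class to 2, so 34·1 + 1 = 35.

35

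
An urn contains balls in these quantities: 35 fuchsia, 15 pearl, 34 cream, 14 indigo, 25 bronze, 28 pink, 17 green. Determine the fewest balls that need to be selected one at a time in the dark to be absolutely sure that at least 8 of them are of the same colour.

50

An adversary could hand out at most 7 balls per colour: 7 + 7 + 7 + 7 + 7 + 7 + 7 = 49 balls and still no colour has 8.
One more ball lands in a colour already at 7, so 50 draws are enough and 49 are not.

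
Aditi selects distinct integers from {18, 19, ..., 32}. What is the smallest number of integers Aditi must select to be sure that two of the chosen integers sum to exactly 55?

11

A set avoiding the sum 55 can contain at most one of each pair {x, 55−x}, plus the 5 elements whose complement lies outside the range.
The integers 18, …, 27 (10 of them) are such a set: any two sum to at least 18+19 = 37 and at most 26+27 = 53 < 55.
By pigeonhole, any 11th integer completes one of the 5 pairs, so 11 choices force a sum of 55.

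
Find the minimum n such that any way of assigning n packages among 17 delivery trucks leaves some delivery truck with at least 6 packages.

86

With 85 packages one could put exactly 5 in each of the 17 delivery trucks, and no delivery truck would reach 6.
Pigeonhole: one more package must land in a delivery truck that already has 5, giving it 6.
So 17 × 5 + 1 = 86 packages are required.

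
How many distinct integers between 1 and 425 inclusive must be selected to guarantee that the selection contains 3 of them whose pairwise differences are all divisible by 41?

83

Integers whose pairwise differences are multiples of 41 are exactly those sharing a remainder mod 41. Pigeonhole: the 41 residue classes mod 41 are the pigeonholes.
With 82 integers one could put 2 in each residue class and have no class reach 3.
The 83rd integer pushes some class to 3, so 41·2 + 1 = 83.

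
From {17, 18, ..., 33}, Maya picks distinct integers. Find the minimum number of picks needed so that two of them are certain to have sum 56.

13

Two chosen integers sum to 56 exactly when both halves of some pair {x, 56−x} with 23 ≤ x ≤ 56−x ≤ 33 are chosen — 5 such pairs.
The remaining 7 elements (those with no distinct partner in range) can never complete a 56-sum, so the worst case takes all of them and one from each pair: 7 + 5 = 12.
By pigeonhole, the 13th integer has to be the second member of some pair, so 12 + 1 = 13.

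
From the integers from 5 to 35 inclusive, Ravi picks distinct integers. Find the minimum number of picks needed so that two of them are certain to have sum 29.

Group the elements by complementary pair {x, 29−x}: {5,24}, {6,23}, {7,22}, …, giving 10 two-element pairs and 11 integers whose partner 29−x falls outside [5,35].
Pigeonhole: treating each of those 21 groups as a pigeonhole, one can pick one integer per group — 21 integers — with no two summing to 29.
The 22nd integer lands in an occupied pair, forcing a sum of 29.

22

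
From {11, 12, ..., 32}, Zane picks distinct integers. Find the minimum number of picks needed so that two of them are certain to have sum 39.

14

A set avoiding the sum 39 can contain at most one of each pair {x, 39−x}, plus the 4 elements whose complement lies outside the range.
The integers 20, …, 32 (13 of them) are such a set: any two sum to at least 20+21 = 41 > 39.
Any 14th integer completes one of the 9 pairs, so 14 choices force a sum of 39.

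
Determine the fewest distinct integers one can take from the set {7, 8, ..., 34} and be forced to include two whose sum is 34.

19

A set avoiding the sum 34 can contain at most one of each pair {x, 34−x}, plus the 8 elements whose complement lies outside the range or equal to its own complement.
The integers 17, …, 34 (18 of them) are such a set: any two sum to at least 17+18 = 35 > 34.
By the pigeonhole principle, any 19th integer completes one of the 10 pairs, so 19 choices force a sum of 34.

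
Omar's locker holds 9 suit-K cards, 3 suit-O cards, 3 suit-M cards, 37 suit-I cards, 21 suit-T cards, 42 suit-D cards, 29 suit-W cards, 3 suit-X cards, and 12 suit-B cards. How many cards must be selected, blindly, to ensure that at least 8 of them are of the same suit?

52

Pigeonhole: the 9 suits are the holes; the cards drawn are the pigeons.
To avoid 8 of any one suit, the worst case takes at most 7 of each suit, or every card of a suit that has fewer than 7.
That gives 7 + 3 + 3 + 7 + 7 + 7 + 7 + 3 + 7 = 51 cards with no suit reaching 8.
The next card forces some suit to 8, so 51 + 1 = 52.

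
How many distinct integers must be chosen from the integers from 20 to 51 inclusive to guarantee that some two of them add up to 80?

Group the elements by complementary pair {x, 80−x}: {29,51}, {30,50}, {31,49}, …, giving 11 two-element pairs, the single value 40 (it cannot pair with itself since the integers are distinct), and 9 integers whose partner 80−x falls outside [20,51].
By pigeonhole, treating each of those 21 groups as a pigeonhole, one can pick one integer per group — 21 integers — with no two summing to 80.
The 22nd integer lands in an occupied pair, forcing a sum of 80.

22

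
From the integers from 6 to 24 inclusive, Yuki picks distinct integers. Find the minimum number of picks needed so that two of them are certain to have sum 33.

A set avoiding the sum 33 can contain at most one of each pair {x, 33−x}, plus the 3 elements whose complement lies outside the range.
The integers 6, …, 16 (11 of them) are such a set: any two sum to at least 6+7 = 13 and at most 15+16 = 31 < 33.
Any 12th integer completes one of the 8 pairs, so 12 choices force a sum of 33.

12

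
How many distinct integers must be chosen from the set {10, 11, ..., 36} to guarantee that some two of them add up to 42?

17

Group the elements by complementary pair {x, 42−x}: {10,32}, {11,31}, {12,30}, …, giving 11 two-element pairs; the single value 21 (it cannot pair with itself since the integers are distinct); and 4 integers whose partner 42−x falls outside [10,36].
Treating each of those 16 groups as a pigeonhole, one can pick one integer per group — 16 integers — with no two summing to 42.
The 17th integer lands in an occupied pair, forcing a sum of 42.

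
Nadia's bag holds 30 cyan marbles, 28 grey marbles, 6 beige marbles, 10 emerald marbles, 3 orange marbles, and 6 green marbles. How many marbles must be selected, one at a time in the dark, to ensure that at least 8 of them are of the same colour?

37

An adversary could hand out at most 7 marbles per colour (beige, orange, green run out sooner): 7 + 7 + 6 + 7 + 3 + 6 = 36 marbles and still no colour has 8.
By pigeonhole, one more marble lands in a colour already at 7, so 37 draws are enough and 36 are not.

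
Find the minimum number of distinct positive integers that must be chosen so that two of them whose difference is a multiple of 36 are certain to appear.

Integers whose pairwise differences are multiples of 36 are exactly those sharing a remainder mod 36. By the pigeonhole principle, the 36 residue classes mod 36 are the pigeonholes.
With 36 integers one could put 1 in each residue class and have no class reach 2.
The 37th integer pushes some class to 2, so 36·1 + 1 = 37.

37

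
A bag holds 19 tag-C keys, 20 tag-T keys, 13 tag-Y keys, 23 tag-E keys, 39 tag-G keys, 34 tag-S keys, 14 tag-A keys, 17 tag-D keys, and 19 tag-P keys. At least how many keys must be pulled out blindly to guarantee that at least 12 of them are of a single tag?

100

Pigeonhole: the 9 tags are the holes; the keys drawn are the pigeons.
To avoid 12 of any one tag, the worst case takes at most 11 of each tag.
That gives 11 + 11 + 11 + 11 + 11 + 11 + 11 + 11 + 11 = 99 keys with no tag reaching 12.
The next key forces some tag to 12, so 99 + 1 = 100.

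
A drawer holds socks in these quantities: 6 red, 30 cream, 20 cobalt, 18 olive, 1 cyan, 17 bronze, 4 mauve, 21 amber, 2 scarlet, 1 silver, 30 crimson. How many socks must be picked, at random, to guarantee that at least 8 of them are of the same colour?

An adversary could hand out at most 7 socks per colour (5 colours run out sooner): 6 + 7 + 7 + 7 + 1 + 7 + 4 + 7 + 2 + 1 + 7 = 56 socks and still no colour has 8.
One more sock lands in a colour already at 7, so 57 draws are enough and 56 are not.

57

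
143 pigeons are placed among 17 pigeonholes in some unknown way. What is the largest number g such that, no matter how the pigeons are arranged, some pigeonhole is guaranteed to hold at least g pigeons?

Pigeonhole: the 17 pigeonholes are the holes and the 143 pigeons are the pigeons.
If every pigeonhole held at most 8 pigeons, the total would be at most 17 × 8 = 136, which is less than 143.
So some pigeonhole holds at least ⌈143/17⌉ = 9 pigeons.

9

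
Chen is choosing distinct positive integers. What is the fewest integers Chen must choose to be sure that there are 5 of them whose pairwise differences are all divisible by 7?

29

Integers whose pairwise differences are multiples of 7 are exactly those sharing a remainder mod 7. By pigeonhole, the 7 residue classes mod 7 are the pigeonholes.
With 28 integers one could put 4 in each residue class and have no class reach 5.
The 29th integer pushes some class to 5, so 7·4 + 1 = 29.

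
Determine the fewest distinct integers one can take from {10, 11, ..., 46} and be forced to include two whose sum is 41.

27

Group the elements by complementary pair {x, 41−x}: {10,31}, {11,30}, {12,29}, …, giving 11 two-element pairs and 15 integers whose partner 41−x falls outside [10,46].
Pigeonhole: treating each of those 26 groups as a pigeonhole, one can pick one integer per group — 26 integers — with no two summing to 41.
The 27th integer lands in an occupied pair, forcing a sum of 41.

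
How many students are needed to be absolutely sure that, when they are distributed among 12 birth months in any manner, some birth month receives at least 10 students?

109

With 108 students one could put exactly 9 in each of the 12 birth months, and no birth month would reach 10.
Pigeonhole: one more student must land in a birth month that already has 9, giving it 10.
So 12 × 9 + 1 = 109 students are required.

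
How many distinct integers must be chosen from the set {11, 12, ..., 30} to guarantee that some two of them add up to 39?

12

Two chosen integers sum to 39 exactly when both halves of some pair {x, 39−x} with 11 ≤ x ≤ 39−x ≤ 28 are chosen — 9 such pairs.
The remaining 2 elements (those with no distinct partner in range) can never complete a 39-sum, so the worst case takes all of them and one from each pair: 2 + 9 = 11.
By the pigeonhole principle, the 12th integer has to be the second member of some pair, so 11 + 1 = 12.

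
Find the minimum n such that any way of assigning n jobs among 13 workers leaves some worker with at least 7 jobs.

79

With 78 jobs one could put exactly 6 in each of the 13 workers, and no worker would reach 7.
One more job must land in a worker that already has 6, giving it 7.
So 13 × 6 + 1 = 79 jobs are required.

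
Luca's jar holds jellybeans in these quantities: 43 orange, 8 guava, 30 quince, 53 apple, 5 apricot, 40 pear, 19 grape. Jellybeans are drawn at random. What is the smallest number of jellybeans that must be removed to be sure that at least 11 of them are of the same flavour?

By pigeonhole, put each drawn jellybean into a box by flavour. The largest draw with every box below 11 takes min(count, 10) from each flavour; flavours with fewer than 10 contribute all they have.
Σ min(cᵢ, 10) = 10 + 8 + 10 + 10 + 5 + 10 + 10 = 63.
Draw number 63 + 1 = 64 must push one box to 11.

64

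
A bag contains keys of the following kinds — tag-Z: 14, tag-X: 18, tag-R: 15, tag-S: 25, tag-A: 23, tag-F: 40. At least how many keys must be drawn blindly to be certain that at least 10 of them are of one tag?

Put each drawn key into a box by tag. The largest draw with every box below 10 takes min(count, 9) from each tag.
Σ min(cᵢ, 9) = 9 + 9 + 9 + 9 + 9 + 9 = 54.
Draw number 54 + 1 = 55 must push one box to 10.

55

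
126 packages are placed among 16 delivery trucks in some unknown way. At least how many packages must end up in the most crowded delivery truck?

8

The 16 delivery trucks are the holes and the 126 packages are the pigeons.
If every delivery truck held at most 7 packages, the total would be at most 16 × 7 = 112, which is less than 126.
So some delivery truck holds at least ⌈126/16⌉ = 8 packages.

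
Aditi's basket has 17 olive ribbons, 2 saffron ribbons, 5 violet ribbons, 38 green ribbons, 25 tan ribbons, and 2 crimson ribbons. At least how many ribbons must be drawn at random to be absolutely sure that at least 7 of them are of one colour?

Put each drawn ribbon into a box by colour. The largest draw with every box below 7 takes min(count, 6) from each colour; colours with fewer than 6 contribute all they have.
Σ min(cᵢ, 6) = 6 + 2 + 5 + 6 + 6 + 2 = 27.
Draw number 27 + 1 = 28 must push one box to 7.

28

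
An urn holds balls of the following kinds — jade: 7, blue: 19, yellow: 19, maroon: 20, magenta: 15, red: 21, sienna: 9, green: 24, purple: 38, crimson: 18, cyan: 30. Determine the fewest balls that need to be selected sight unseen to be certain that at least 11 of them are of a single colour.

By pigeonhole, put each drawn ball into a box by colour. The largest draw with every box below 11 takes min(count, 10) from each colour; colours with fewer than 10 contribute all they have.
Σ min(cᵢ, 10) = 7 + 10 + 10 + 10 + 10 + 10 + 9 + 10 + 10 + 10 + 10 = 106.
Draw number 106 + 1 = 107 must push one box to 11.

107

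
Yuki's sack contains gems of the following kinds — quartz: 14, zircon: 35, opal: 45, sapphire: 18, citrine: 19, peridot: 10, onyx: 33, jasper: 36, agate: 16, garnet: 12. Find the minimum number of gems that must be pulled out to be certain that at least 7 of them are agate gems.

In the worst case for collecting agate gems, every non-agate gem comes out first.
There are 14 + 35 + 45 + 18 + 19 + 10 + 33 + 36 + 12 = 222 non-agate gems altogether.
After those, each further gem must be agate, so 222 + 7 = 229 draws guarantee 7 agate gems.

229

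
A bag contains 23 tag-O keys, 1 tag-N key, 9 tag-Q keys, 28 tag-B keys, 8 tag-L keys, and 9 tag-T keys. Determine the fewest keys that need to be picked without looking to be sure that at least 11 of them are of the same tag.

48

By the pigeonhole principle, the 6 tags are the holes; the keys drawn are the pigeons.
To avoid 11 of any one tag, the worst case takes at most 10 of each tag, or every key of a tag that has fewer than 10.
That gives 10 + 1 + 9 + 10 + 8 + 9 = 47 keys with no tag reaching 11.
The next key forces some tag to 11, so 47 + 1 = 48.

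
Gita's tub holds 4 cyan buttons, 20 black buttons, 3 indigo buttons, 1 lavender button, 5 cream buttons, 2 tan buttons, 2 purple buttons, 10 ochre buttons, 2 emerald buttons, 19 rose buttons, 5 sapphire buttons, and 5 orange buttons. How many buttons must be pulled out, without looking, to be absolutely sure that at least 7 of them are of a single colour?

Put each drawn button into a box by colour. The largest draw with every box below 7 takes min(count, 6) from each colour; colours with fewer than 6 contribute all they have.
Σ min(cᵢ, 6) = 4 + 6 + 3 + 1 + 5 + 2 + 2 + 6 + 2 + 6 + 5 + 5 = 47.
Draw number 47 + 1 = 48 must push one box to 7.

48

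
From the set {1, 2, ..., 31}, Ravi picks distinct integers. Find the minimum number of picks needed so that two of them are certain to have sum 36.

19

A set avoiding the sum 36 can contain at most one of each pair {x, 36−x}, plus the 5 elements whose complement lies outside the range or equal to its own complement.
The integers 1, …, 18 (18 of them) are such a set: any two sum to at least 1+2 = 3 and at most 17+18 = 35 < 36.
Pigeonhole: any 19th integer completes one of the 13 pairs, so 19 choices force a sum of 36.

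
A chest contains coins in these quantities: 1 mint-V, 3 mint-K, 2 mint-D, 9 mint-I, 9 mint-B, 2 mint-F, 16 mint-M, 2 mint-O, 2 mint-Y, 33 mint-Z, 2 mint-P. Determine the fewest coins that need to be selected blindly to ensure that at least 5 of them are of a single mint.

An adversary could hand out at most 4 coins per mint (7 mints run out sooner): 1 + 3 + 2 + 4 + 4 + 2 + 4 + 2 + 2 + 4 + 2 = 30 coins and still no mint has 5.
One more coin lands in a mint already at 4, so 31 draws are enough and 30 are not.

31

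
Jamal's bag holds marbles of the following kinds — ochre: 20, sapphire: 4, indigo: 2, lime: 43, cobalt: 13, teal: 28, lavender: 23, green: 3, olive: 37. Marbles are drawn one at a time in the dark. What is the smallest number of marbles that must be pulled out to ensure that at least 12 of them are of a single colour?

76

Put each drawn marble into a box by colour. The largest draw with every box below 12 takes min(count, 11) from each colour; colours with fewer than 11 contribute all they have.
Σ min(cᵢ, 11) = 11 + 4 + 2 + 11 + 11 + 11 + 11 + 3 + 11 = 75.
Draw number 75 + 1 = 76 must push one box to 12.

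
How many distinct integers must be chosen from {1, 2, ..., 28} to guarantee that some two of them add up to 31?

16

A set avoiding the sum 31 can contain at most one of each pair {x, 31−x}, plus the 2 elements whose complement lies outside the range.
The integers 1, …, 15 (15 of them) are such a set: any two sum to at least 1+2 = 3 and at most 14+15 = 29 < 31.
Any 16th integer completes one of the 13 pairs, so 16 choices force a sum of 31.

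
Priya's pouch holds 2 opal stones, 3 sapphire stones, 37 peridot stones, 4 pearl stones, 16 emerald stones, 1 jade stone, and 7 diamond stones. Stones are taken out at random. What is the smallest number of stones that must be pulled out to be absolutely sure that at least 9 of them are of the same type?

34

Put each drawn stone into a box by type. The largest draw with every box below 9 takes min(count, 8) from each type; types with fewer than 8 contribute all they have.
Σ min(cᵢ, 8) = 2 + 3 + 8 + 4 + 8 + 1 + 7 = 33.
Draw number 33 + 1 = 34 must push one box to 9.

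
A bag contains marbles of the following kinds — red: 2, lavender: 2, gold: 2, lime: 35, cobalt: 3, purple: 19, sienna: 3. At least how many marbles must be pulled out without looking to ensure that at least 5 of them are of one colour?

The 7 colours are the holes; the marbles drawn are the pigeons.
To avoid 5 of any one colour, the worst case takes at most 4 of each colour, or every marble of a colour that has fewer than 4.
That gives 2 + 2 + 2 + 4 + 3 + 4 + 3 = 20 marbles with no colour reaching 5.
The next marble forces some colour to 5, so 20 + 1 = 21.

21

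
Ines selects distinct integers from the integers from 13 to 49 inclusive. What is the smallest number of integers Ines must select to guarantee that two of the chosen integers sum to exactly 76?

Group the elements by complementary pair {x, 76−x}: {27,49}, {28,48}, {29,47}, …, giving 11 two-element pairs; the single value 38 (it cannot pair with itself since the integers are distinct); and 14 integers whose partner 76−x falls outside [13,49].
Pigeonhole: treating each of those 26 groups as a pigeonhole, one can pick one integer per group — 26 integers — with no two summing to 76.
The 27th integer lands in an occupied pair, forcing a sum of 76.

27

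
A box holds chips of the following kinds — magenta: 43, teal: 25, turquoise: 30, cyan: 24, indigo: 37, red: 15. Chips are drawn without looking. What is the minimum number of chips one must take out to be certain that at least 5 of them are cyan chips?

155

In the worst case for collecting cyan chips, every non-cyan chip comes out first.
There are 43 + 25 + 30 + 37 + 15 = 150 non-cyan chips altogether.
After those, each further chip must be cyan, so 150 + 5 = 155 draws guarantee 5 cyan chips.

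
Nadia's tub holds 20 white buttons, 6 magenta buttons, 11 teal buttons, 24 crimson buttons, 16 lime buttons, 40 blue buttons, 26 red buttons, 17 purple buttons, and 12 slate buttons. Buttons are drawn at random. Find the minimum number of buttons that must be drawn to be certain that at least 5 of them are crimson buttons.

In the worst case for collecting crimson buttons, every non-crimson button comes out first.
There are 20 + 6 + 11 + 16 + 40 + 26 + 17 + 12 = 148 non-crimson buttons altogether.
After those, each further button must be crimson, so 148 + 5 = 153 draws guarantee 5 crimson buttons.

153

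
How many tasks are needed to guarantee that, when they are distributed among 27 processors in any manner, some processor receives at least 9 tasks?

With 216 tasks one could put exactly 8 in each of the 27 processors, and no processor would reach 9.
Pigeonhole: one more task must land in a processor that already has 8, giving it 9.
So 27 × 8 + 1 = 217 tasks are required.

217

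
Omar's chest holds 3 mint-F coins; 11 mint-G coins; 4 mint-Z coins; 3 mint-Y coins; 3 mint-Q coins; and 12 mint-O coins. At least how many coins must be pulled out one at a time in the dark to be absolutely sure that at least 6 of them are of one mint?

24

An adversary could hand out at most 5 coins per mint (4 mints run out sooner): 3 + 5 + 4 + 3 + 3 + 5 = 23 coins and still no mint has 6.
By pigeonhole, one more coin lands in a mint already at 5, so 24 draws are enough and 23 are not.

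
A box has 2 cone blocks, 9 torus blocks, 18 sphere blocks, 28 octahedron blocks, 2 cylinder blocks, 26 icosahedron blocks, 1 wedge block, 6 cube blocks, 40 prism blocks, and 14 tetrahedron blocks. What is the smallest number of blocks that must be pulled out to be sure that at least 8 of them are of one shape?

54

The 10 shapes are the holes; the blocks drawn are the pigeons.
To avoid 8 of any one shape, the worst case takes at most 7 of each shape, or every block of a shape that has fewer than 7.
That gives 2 + 7 + 7 + 7 + 2 + 7 + 1 + 6 + 7 + 7 = 53 blocks with no shape reaching 8.
The next block forces some shape to 8, so 53 + 1 = 54.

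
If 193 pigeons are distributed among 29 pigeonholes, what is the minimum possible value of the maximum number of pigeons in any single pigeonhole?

7

By the pigeonhole principle, the 29 pigeonholes are the holes and the 193 pigeons are the pigeons.
If every pigeonhole held at most 6 pigeons, the total would be at most 29 × 6 = 174, which is less than 193.
So some pigeonhole holds at least ⌈193/29⌉ = 7 pigeons.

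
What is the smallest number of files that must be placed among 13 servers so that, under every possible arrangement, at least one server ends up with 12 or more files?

144

With 143 files one could put exactly 11 in each of the 13 servers, and no server would reach 12.
One more file must land in a server that already has 11, giving it 12.
So 13 × 11 + 1 = 144 files are required.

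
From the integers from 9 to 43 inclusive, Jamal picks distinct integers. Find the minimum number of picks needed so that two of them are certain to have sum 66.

Two chosen integers sum to 66 exactly when both halves of some pair {x, 66−x} with 23 ≤ x ≤ 66−x ≤ 43 are chosen — 10 such pairs.
The remaining 15 elements (those with no distinct partner in range) can never complete a 66-sum, so the worst case takes all of them and one from each pair: 15 + 10 = 25.
The 26th integer has to be the second member of some pair, so 25 + 1 = 26.

26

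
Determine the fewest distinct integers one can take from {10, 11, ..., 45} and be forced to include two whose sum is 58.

21

A set avoiding the sum 58 can contain at most one of each pair {x, 58−x}, plus the 4 elements whose complement lies outside the range or equal to its own complement.
The integers 10, …, 29 (20 of them) are such a set: any two sum to at least 10+11 = 21 and at most 28+29 = 57 < 58.
Any 21st integer completes one of the 16 pairs, so 21 choices force a sum of 58.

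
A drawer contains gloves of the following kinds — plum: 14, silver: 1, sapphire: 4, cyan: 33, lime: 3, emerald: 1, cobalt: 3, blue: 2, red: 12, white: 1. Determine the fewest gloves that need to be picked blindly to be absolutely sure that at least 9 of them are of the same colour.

40

Pigeonhole: the 10 colours are the holes; the gloves drawn are the pigeons.
To avoid 9 of any one colour, the worst case takes at most 8 of each colour, or every glove of a colour that has fewer than 8.
That gives 8 + 1 + 4 + 8 + 3 + 1 + 3 + 2 + 8 + 1 = 39 gloves with no colour reaching 9.
The next glove forces some colour to 9, so 39 + 1 = 40.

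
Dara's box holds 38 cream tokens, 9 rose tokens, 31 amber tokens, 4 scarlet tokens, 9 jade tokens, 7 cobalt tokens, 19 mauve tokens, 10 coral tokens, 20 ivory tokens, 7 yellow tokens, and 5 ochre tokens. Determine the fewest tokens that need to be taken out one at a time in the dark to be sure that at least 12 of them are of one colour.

96

The 11 colours are the holes; the tokens drawn are the pigeons.
To avoid 12 of any one colour, the worst case takes at most 11 of each colour, or every token of a colour that has fewer than 11.
That gives 11 + 9 + 11 + 4 + 9 + 7 + 11 + 10 + 11 + 7 + 5 = 95 tokens with no colour reaching 12.
The next token forces some colour to 12, so 95 + 1 = 96.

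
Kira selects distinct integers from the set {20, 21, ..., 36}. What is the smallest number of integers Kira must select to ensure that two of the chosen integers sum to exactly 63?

13

Two chosen integers sum to 63 exactly when both halves of some pair {x, 63−x} with 27 ≤ x ≤ 63−x ≤ 36 are chosen — 5 such pairs.
The remaining 7 elements (those with no distinct partner in range) can never complete a 63-sum, so the worst case takes all of them and one from each pair: 7 + 5 = 12.
Pigeonhole: the 13th integer has to be the second member of some pair, so 12 + 1 = 13.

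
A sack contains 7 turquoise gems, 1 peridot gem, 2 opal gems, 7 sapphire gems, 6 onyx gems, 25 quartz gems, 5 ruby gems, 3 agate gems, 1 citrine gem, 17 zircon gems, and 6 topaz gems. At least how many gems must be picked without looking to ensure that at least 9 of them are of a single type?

55

By pigeonhole, put each drawn gem into a box by type. The largest draw with every box below 9 takes min(count, 8) from each type; types with fewer than 8 contribute all they have.
Σ min(cᵢ, 8) = 7 + 1 + 2 + 7 + 6 + 8 + 5 + 3 + 1 + 8 + 6 = 54.
Draw number 54 + 1 = 55 must push one box to 9.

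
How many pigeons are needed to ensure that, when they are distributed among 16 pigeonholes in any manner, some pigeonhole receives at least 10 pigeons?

With 144 pigeons one could put exactly 9 in each of the 16 pigeonholes, and no pigeonhole would reach 10.
By the pigeonhole principle, one more pigeon must land in a pigeonhole that already has 9, giving it 10.
So 16 × 9 + 1 = 145 pigeons are required.

145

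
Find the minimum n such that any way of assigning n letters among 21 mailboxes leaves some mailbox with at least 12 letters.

With 231 letters one could put exactly 11 in each of the 21 mailboxes, and no mailbox would reach 12.
One more letter must land in a mailbox that already has 11, giving it 12.
So 21 × 11 + 1 = 232 letters are required.

232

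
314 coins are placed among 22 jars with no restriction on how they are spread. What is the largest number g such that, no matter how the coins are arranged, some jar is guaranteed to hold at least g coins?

15

By the pigeonhole principle, the 22 jars are the holes and the 314 coins are the pigeons.
If every jar held at most 14 coins, the total would be at most 22 × 14 = 308, which is less than 314.
So some jar holds at least ⌈314/22⌉ = 15 coins.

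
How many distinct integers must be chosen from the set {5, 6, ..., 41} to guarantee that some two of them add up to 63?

Group the elements by complementary pair {x, 63−x}: {22,41}, {23,40}, {24,39}, …, giving 10 two-element pairs and 17 integers whose partner 63−x falls outside [5,41].
Treating each of those 27 groups as a pigeonhole, one can pick one integer per group — 27 integers — with no two summing to 63.
The 28th integer lands in an occupied pair, forcing a sum of 63.

28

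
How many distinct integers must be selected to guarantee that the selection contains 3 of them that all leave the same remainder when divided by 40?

81

By pigeonhole, the 40 residue classes mod 40 are the pigeonholes.
With 80 integers one could put 2 in each residue class and have no class reach 3.
The 81st integer pushes some class to 3, so 40·2 + 1 = 81.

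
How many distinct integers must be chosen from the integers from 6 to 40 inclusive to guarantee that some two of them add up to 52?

A set avoiding the sum 52 can contain at most one of each pair {x, 52−x}, plus the 7 elements whose complement lies outside the range or equal to its own complement.
The integers 6, …, 26 (21 of them) are such a set: any two sum to at least 6+7 = 13 and at most 25+26 = 51 < 52.
By pigeonhole, any 22nd integer completes one of the 14 pairs, so 22 choices force a sum of 52.

22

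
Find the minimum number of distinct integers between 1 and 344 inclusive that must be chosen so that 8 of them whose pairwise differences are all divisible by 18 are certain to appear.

127

Integers whose pairwise differences are multiples of 18 are exactly those sharing a remainder mod 18. By the pigeonhole principle, the 18 residue classes mod 18 are the pigeonholes.
With 126 integers one could put 7 in each residue class and have no class reach 8.
The 127th integer pushes some class to 8, so 18·7 + 1 = 127.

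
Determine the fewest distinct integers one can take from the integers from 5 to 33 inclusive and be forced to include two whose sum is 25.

22

Two chosen integers sum to 25 exactly when both halves of some pair {x, 25−x} with 5 ≤ x ≤ 25−x ≤ 20 are chosen — 8 such pairs.
The remaining 13 elements (those with no distinct partner in range) can never complete a 25-sum, so the worst case takes all of them and one from each pair: 13 + 8 = 21.
Pigeonhole: the 22nd integer has to be the second member of some pair, so 21 + 1 = 22.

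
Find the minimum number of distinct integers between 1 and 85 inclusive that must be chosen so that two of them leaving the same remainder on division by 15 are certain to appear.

16

Pigeonhole: the 15 residue classes mod 15 are the pigeonholes.
With 15 integers one could put 1 in each residue class and have no class reach 2.
The 16th integer pushes some class to 2, so 15·1 + 1 = 16.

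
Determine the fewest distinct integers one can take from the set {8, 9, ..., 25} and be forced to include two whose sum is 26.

14

Two chosen integers sum to 26 exactly when both halves of some pair {x, 26−x} with 8 ≤ x ≤ 26−x ≤ 18 are chosen — 5 such pairs.
The remaining 8 elements (those with no distinct partner in range) can never complete a 26-sum, so the worst case takes all of them and one from each pair: 8 + 5 = 13.
The 14th integer has to be the second member of some pair, so 13 + 1 = 14.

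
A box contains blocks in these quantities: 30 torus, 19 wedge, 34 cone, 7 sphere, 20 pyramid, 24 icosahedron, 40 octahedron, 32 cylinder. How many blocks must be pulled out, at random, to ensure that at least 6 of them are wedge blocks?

193

In the worst case for collecting wedge blocks, every non-wedge block comes out first.
There are 30 + 34 + 7 + 20 + 24 + 40 + 32 = 187 non-wedge blocks altogether.
After those, each further block must be wedge, so 187 + 6 = 193 draws guarantee 6 wedge blocks.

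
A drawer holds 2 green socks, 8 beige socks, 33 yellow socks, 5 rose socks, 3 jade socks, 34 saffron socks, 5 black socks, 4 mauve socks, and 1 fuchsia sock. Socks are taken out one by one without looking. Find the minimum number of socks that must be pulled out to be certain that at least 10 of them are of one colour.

By the pigeonhole principle, put each drawn sock into a box by colour. The largest draw with every box below 10 takes min(count, 9) from each colour; colours with fewer than 9 contribute all they have.
Σ min(cᵢ, 9) = 2 + 8 + 9 + 5 + 3 + 9 + 5 + 4 + 1 = 46.
Draw number 46 + 1 = 47 must push one box to 10.

47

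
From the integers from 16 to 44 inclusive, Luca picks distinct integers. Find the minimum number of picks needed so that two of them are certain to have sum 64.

Group the elements by complementary pair {x, 64−x}: {20,44}, {21,43}, {22,42}, …, giving 12 two-element pairs, the single value 32 (it cannot pair with itself since the integers are distinct), and 4 integers whose partner 64−x falls outside [16,44].
By pigeonhole, treating each of those 17 groups as a pigeonhole, one can pick one integer per group — 17 integers — with no two summing to 64.
The 18th integer lands in an occupied pair, forcing a sum of 64.

18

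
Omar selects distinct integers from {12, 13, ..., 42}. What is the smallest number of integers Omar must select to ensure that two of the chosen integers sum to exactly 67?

A set avoiding the sum 67 can contain at most one of each pair {x, 67−x}, plus the 13 elements whose complement lies outside the range.
The integers 12, …, 33 (22 of them) are such a set: any two sum to at least 12+13 = 25 and at most 32+33 = 65 < 67.
By pigeonhole, any 23rd integer completes one of the 9 pairs, so 23 choices force a sum of 67.

23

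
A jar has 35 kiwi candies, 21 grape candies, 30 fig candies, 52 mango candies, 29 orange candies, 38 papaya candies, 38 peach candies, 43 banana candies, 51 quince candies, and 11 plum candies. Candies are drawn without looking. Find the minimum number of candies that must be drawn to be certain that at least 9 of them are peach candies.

319

In the worst case for collecting peach candies, every non-peach candy comes out first.
There are 35 + 21 + 30 + 52 + 29 + 38 + 43 + 51 + 11 = 310 non-peach candies altogether.
After those, each further candy must be peach, so 310 + 9 = 319 draws guarantee 9 peach candies.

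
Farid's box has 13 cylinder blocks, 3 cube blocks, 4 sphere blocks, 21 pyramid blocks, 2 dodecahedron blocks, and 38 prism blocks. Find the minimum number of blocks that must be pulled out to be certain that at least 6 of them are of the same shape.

Pigeonhole: the 6 shapes are the holes; the blocks drawn are the pigeons.
To avoid 6 of any one shape, the worst case takes at most 5 of each shape, or every block of a shape that has fewer than 5.
That gives 5 + 3 + 4 + 5 + 2 + 5 = 24 blocks with no shape reaching 6.
The next block forces some shape to 6, so 24 + 1 = 25.

25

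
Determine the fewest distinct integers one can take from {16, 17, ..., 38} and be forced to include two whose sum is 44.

A set avoiding the sum 44 can contain at most one of each pair {x, 44−x}, plus the 11 elements whose complement lies outside the range or equal to its own complement.
The integers 22, …, 38 (17 of them) are such a set: any two sum to at least 22+23 = 45 > 44.
By the pigeonhole principle, any 18th integer completes one of the 6 pairs, so 18 choices force a sum of 44.

18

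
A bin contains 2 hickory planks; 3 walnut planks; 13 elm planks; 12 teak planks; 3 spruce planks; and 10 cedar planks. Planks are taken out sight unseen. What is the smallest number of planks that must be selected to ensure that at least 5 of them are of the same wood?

An adversary could hand out at most 4 planks per wood (hickory, walnut, spruce run out sooner): 2 + 3 + 4 + 4 + 3 + 4 = 20 planks and still no wood has 5.
Pigeonhole: one more plank lands in a wood already at 4, so 21 draws are enough and 20 are not.

21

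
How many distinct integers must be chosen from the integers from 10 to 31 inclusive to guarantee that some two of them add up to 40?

13

Group the elements by complementary pair {x, 40−x}: {10,30}, {11,29}, {12,28}, …, giving 10 two-element pairs, the single value 20 (it cannot pair with itself since the integers are distinct), and 1 integer whose partner 40−x falls outside [10,31].
By pigeonhole, treating each of those 12 groups as a pigeonhole, one can pick one integer per group — 12 integers — with no two summing to 40.
The 13th integer lands in an occupied pair, forcing a sum of 40.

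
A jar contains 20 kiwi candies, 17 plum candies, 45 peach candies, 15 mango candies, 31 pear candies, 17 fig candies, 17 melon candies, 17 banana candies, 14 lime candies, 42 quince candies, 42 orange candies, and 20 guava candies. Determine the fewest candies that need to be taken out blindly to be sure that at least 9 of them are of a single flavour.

97

By pigeonhole, the 12 flavours are the holes; the candies drawn are the pigeons.
To avoid 9 of any one flavour, the worst case takes at most 8 of each flavour.
That gives 8 + 8 + 8 + 8 + 8 + 8 + 8 + 8 + 8 + 8 + 8 + 8 = 96 candies with no flavour reaching 9.
The next candy forces some flavour to 9, so 96 + 1 = 97.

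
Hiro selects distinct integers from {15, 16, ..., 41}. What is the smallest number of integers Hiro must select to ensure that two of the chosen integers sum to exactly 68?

Group the elements by complementary pair {x, 68−x}: {27,41}, {28,40}, {29,39}, …, giving 7 two-element pairs; the single value 34 (it cannot pair with itself since the integers are distinct); and 12 integers whose partner 68−x falls outside [15,41].
By the pigeonhole principle, treating each of those 20 groups as a pigeonhole, one can pick one integer per group — 20 integers — with no two summing to 68.
The 21st integer lands in an occupied pair, forcing a sum of 68.

21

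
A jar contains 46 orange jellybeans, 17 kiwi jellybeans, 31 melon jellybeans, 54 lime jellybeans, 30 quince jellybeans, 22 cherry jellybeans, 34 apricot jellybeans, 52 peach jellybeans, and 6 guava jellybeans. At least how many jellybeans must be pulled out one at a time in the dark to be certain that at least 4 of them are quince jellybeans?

In the worst case for collecting quince jellybeans, every non-quince jellybean comes out first.
There are 46 + 17 + 31 + 54 + 22 + 34 + 52 + 6 = 262 non-quince jellybeans altogether.
After those, each further jellybean must be quince, so 262 + 4 = 266 draws guarantee 4 quince jellybeans.

266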